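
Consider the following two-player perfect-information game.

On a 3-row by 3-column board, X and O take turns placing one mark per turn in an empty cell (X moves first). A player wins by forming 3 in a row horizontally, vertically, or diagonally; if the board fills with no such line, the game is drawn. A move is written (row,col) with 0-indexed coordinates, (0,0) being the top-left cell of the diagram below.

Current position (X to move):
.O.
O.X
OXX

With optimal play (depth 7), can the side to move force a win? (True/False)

[.O./O.X/OXX] X move#1: (0,0):+1/XO./O.X/OXX*, (0,2):+1/.OX/O.X/OXX, (1,1):-1/.O./OXX/OXX
[XO./O.X/OXX] O move#2: (0,2):-1/XOO/O.X/OXX*, (1,1):-1/XO./OOX/OXX
[XOO/O.X/OXX] X move#3: (1,1):+1/XOO/OXX/OXX*
[XOO/OXX/OXX] end (terminal -1, O#4); searched .O./O.X/OXX to 7

X winning at [.O./O.X/OXX]: True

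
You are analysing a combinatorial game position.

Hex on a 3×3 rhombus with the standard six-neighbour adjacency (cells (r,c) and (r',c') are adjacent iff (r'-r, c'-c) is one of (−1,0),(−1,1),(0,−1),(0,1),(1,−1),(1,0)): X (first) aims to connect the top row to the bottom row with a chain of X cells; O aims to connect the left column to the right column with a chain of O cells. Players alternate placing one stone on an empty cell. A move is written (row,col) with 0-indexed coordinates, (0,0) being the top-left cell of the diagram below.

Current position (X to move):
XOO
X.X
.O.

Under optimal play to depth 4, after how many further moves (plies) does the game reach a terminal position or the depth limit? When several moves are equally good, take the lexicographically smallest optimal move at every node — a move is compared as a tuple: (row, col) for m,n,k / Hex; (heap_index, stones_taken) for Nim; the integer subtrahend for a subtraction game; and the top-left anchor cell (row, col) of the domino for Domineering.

[XOO/X.X/.O.] X move#1: (1,1):+1/XOO/XXX/.O.*, (2,0):+1/XOO/X.X/XO., (2,2):+1/XOO/X.X/.OX
[XOO/XXX/.O.] O move#2: (2,0):-1/XOO/XXX/OO.*, (2,2):-1/XOO/XXX/.OO
[XOO/XXX/OO.] X move#3: (2,2):+1/XOO/XXX/OOX*
[XOO/XXX/OOX] end (terminal -1, O#4); searched XOO/X.X/.O. to 4

PV length from [XOO/X.X/.O.]: 3 plies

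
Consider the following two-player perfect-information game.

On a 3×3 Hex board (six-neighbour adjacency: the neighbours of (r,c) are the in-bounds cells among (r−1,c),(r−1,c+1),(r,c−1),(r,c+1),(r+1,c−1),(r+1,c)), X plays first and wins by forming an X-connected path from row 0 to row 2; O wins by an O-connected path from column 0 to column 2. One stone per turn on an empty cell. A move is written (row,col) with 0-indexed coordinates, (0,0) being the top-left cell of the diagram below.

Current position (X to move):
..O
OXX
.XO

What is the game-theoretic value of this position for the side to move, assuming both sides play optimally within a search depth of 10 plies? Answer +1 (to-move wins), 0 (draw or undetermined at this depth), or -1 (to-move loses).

[..O/OXX/.XO] X move#1: (0,0):-1/X.O/OXX/.XO, (0,1):+1/.XO/OXX/.XO*, (2,0):-1/..O/OXX/XXO
[.XO/OXX/.XO] end (terminal -1, O#2); searched ..O/OXX/.XO to 10

value(..O/OXX/.XO, X) = +1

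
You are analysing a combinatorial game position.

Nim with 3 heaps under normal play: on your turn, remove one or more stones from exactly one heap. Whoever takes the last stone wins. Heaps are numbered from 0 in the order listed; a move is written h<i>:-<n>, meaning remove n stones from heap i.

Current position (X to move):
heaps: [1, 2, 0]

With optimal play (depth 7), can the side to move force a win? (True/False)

p1 X@[(1,2,0)]: h0:-1[(0,2,0)]-1 h1:-1[(1,1,0)]+1* h1:-2[(1,0,0)]-1
p2 O@[(1,1,0)]: h0:-1[(0,1,0)]-1* h1:-1[(1,0,0)]-1
p3 X@[(0,1,0)]: h1:-1[(0,0,0)]+1*
p4 O@[(0,0,0)] terminal -1; root [(1,2,0)] d7

X winning at [(1,2,0)]: True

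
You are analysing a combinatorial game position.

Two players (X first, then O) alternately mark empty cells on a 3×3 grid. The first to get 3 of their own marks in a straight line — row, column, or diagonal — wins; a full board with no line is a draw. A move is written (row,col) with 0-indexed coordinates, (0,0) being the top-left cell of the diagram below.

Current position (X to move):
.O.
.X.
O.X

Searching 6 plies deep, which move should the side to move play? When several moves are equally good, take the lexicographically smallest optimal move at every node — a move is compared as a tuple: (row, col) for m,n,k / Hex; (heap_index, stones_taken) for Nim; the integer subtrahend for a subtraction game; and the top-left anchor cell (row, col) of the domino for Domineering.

X's best at [.O./.X./O.X]: (0,0)

ply 1, X at .O./.X./O.X | (0,0)=+1→XO./.X./O.X*; (0,2)=+1→.OX/.X./O.X; (1,0)=+1→.O./XX./O.X; (1,2)=+1→.O./.XX/O.X; (2,1)=-1→.O./.X./OXX
ply 2: XO./.X./O.X is terminal -1 (O); from .O./.X./O.X depth 6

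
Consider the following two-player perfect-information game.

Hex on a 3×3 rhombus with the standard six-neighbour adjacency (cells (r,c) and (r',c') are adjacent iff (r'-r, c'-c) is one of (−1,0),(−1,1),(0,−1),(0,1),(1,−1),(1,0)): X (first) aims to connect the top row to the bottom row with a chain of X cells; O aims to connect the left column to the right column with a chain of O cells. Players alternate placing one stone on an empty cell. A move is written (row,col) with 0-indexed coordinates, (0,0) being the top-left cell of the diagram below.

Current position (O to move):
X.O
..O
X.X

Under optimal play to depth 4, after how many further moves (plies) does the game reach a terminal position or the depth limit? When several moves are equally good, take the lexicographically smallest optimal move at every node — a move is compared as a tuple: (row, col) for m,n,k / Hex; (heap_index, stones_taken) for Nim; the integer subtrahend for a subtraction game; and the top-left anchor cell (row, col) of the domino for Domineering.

PV length from [X.O/..O/X.X]: 3 plies

ply 1, O at X.O/..O/X.X | (0,1)=-1→XOO/..O/X.X; (1,0)=+1→X.O/O.O/X.X*; (1,1)=-1→X.O/.OO/X.X; (2,1)=-1→X.O/..O/XOX
ply 2, X at X.O/O.O/X.X | (0,1)=-1→XXO/O.O/X.X*; (1,1)=-1→X.O/OXO/X.X; (2,1)=-1→X.O/O.O/XXX
ply 3, O at XXO/O.O/X.X | (1,1)=+1→XXO/OOO/X.X*; (2,1)=-1→XXO/O.O/XOX
ply 4: XXO/OOO/X.X is terminal -1 (X); from X.O/..O/X.X depth 4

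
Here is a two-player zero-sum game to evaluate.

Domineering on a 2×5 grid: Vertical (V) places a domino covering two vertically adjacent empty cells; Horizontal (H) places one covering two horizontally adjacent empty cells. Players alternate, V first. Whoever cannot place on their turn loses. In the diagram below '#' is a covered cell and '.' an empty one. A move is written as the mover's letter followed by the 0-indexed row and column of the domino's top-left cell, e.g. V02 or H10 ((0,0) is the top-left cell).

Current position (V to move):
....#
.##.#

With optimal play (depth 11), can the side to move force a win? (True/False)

ply 1, V at ....#/.##.# | V00=-1→#...#/###.#*; V03=-1→...##/.####
ply 2, H at #...#/###.# | H01=-1→###.#/###.#; H02=+1→#.###/###.#*
ply 3: #.###/###.# is terminal -1 (V); from ....#/.##.# depth 11

V winning at [....#/.##.#]: False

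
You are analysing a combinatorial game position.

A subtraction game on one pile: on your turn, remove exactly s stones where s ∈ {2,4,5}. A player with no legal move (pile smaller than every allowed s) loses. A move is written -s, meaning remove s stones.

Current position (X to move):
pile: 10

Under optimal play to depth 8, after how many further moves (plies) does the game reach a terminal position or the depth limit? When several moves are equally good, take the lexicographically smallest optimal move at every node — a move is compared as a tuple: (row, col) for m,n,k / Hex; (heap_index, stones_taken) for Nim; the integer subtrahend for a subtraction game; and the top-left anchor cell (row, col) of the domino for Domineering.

[10] X move#1: -2:+1/8*, -4:-1/6, -5:-1/5
[8] O move#2: -2:-1/6*, -4:-1/4, -5:-1/3
[6] X move#3: -2:-1/4, -4:-1/2, -5:+1/1*
[1] end (terminal -1, O#4); searched 10 to 8

PV length from [10]: 3 plies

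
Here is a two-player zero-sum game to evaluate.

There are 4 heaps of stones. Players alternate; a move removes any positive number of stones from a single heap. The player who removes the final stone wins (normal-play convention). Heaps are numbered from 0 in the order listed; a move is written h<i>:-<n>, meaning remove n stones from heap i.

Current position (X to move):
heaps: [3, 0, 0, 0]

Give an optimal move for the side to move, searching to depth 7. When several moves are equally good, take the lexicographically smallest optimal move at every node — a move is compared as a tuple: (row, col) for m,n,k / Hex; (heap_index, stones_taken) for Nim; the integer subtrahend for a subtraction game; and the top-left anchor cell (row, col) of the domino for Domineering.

X's best at [(3,0,0,0)]: h0:-3

[(3,0,0,0)] X move#1: h0:-1:-1/(2,0,0,0), h0:-2:-1/(1,0,0,0), h0:-3:+1/(0,0,0,0)*
[(0,0,0,0)] end (terminal -1, O#2); searched (3,0,0,0) to 7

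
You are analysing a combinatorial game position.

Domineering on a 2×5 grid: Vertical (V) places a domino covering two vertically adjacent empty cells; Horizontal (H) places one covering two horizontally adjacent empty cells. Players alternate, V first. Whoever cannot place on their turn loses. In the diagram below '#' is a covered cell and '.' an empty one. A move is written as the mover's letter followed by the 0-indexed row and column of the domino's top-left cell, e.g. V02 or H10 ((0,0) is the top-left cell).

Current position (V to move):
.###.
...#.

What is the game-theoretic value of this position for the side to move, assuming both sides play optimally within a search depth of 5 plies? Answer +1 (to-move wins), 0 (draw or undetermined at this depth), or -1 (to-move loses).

value(.###./...#., V) = +1

[.###./...#.] V move#1: V00:+1/####./#..#.*, V04:-1/.####/...##
[####./#..#.] H move#2: H11:-1/####./####.*
[####./####.] V move#3: V04:+1/#####/#####*
[#####/#####] end (terminal -1, H#4); searched .###./...#. to 5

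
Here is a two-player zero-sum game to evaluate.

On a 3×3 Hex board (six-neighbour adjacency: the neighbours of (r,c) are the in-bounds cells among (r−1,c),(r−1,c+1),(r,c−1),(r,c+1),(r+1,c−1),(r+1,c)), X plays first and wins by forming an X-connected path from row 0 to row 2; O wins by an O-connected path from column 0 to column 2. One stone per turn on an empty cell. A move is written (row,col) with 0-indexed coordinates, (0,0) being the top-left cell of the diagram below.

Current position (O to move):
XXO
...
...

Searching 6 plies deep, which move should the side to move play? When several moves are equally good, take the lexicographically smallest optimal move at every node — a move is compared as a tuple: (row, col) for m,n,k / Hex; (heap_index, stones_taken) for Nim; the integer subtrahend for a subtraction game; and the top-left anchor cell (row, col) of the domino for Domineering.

[XXO/.../...] O move#1: (1,0):-1/XXO/O../..., (1,1):+1/XXO/.O./...*, (1,2):-1/XXO/..O/..., (2,0):+1/XXO/.../O.., (2,1):-1/XXO/.../.O., (2,2):-1/XXO/.../..O
[XXO/.O./...] X move#2: (1,0):-1/XXO/XO./...*, (1,2):-1/XXO/.OX/..., (2,0):-1/XXO/.O./X.., (2,1):-1/XXO/.O./.X., (2,2):-1/XXO/.O./..X
[XXO/XO./...] O move#3: (1,2):-1/XXO/XOO/..., (2,0):+1/XXO/XO./O..*, (2,1):-1/XXO/XO./.O., (2,2):-1/XXO/XO./..O
[XXO/XO./O..] end (terminal -1, X#4); searched XXO/.../... to 6

O's best at [XXO/.../...]: (1,1)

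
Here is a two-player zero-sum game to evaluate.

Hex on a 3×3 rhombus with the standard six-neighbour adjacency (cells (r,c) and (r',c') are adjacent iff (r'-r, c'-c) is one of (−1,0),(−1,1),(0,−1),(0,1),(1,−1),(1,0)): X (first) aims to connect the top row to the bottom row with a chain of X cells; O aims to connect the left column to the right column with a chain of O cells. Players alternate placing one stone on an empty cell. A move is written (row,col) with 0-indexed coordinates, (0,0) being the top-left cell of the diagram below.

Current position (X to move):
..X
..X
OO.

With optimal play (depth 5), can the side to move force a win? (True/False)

X winning at [..X/..X/OO.]: True

ply 1, X at ..X/..X/OO. | (0,0)=-1→X.X/..X/OO.; (0,1)=-1→.XX/..X/OO.; (1,0)=-1→..X/X.X/OO.; (1,1)=-1→..X/.XX/OO.; (2,2)=+1→..X/..X/OOX*
ply 2: ..X/..X/OOX is terminal -1 (O); from ..X/..X/OO. depth 5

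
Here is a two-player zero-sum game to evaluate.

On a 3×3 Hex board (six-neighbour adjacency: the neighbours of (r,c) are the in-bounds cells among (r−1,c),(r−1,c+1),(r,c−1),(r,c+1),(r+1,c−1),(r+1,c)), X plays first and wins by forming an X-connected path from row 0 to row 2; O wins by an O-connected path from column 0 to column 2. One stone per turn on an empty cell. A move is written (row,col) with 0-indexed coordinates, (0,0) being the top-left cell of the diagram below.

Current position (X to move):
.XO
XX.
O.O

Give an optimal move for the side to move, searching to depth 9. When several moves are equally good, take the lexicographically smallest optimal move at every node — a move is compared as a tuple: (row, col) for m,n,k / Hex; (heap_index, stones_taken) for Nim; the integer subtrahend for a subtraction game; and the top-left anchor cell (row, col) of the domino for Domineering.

[.XO/XX./O.O] X move#1: (0,0):-1/XXO/XX./O.O, (1,2):-1/.XO/XXX/O.O, (2,1):+1/.XO/XX./OXO*
[.XO/XX./OXO] end (terminal -1, O#2); searched .XO/XX./O.O to 9

X's best at [.XO/XX./O.O]: (2,1)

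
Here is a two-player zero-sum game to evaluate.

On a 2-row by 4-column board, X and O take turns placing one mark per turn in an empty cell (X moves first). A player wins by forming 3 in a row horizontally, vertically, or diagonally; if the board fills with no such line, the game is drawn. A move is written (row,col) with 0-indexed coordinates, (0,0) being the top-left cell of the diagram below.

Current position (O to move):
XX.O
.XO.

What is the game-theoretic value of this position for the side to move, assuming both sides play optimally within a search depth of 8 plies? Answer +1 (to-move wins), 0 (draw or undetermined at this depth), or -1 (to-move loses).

ply 1, O at XX.O/.XO. | (0,2)=+0→XXOO/.XO.*; (1,0)=-1→XX.O/OXO.; (1,3)=-1→XX.O/.XOO
ply 2, X at XXOO/.XO. | (1,0)=+0→XXOO/XXO.*; (1,3)=+0→XXOO/.XOX
ply 3, O at XXOO/XXO. | (1,3)=+0→XXOO/XXOO*
ply 4: XXOO/XXOO is terminal +0 (X); from XX.O/.XO. depth 8

value(XX.O/.XO., O) = 0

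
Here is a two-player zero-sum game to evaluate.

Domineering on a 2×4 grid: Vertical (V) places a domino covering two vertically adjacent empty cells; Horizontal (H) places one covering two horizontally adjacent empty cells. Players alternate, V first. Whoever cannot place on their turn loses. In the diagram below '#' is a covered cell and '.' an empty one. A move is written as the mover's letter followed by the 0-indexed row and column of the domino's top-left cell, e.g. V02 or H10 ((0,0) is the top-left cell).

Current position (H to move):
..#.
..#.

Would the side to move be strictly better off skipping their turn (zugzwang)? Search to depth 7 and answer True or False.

zugzwang(..#./..#., H) = False

p1 H@[..#./..#.]: H00[###./..#.]+1* H10[..#./###.]+1
p2 V@[###./..#.]: V03[####/..##]-1*
p3 H@[####/..##]: H10[####/####]+1*
p4 V@[####/####] terminal -1; root [..#./..#.] d7
suppose H passes — search the same position with V to move:
pass> p1 V@[..#./..#.]: V00[#.#./#.#.]+1* V01[.##./.##.]+1 V03[..##/..##]-1
pass> p2 H@[#.#./#.#.] terminal -1; root [..#./..#.] d7
for H: play +1, pass -1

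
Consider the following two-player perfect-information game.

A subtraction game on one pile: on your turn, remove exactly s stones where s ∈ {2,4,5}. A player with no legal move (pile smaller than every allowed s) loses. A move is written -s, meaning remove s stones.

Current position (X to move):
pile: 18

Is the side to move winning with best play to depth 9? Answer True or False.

X winning at [18]: True

[18] X move#1: -2:-1/16, -4:+1/14*, -5:-1/13
[14] O move#2: -2:-1/12*, -4:-1/10, -5:-1/9
[12] X move#3: -2:-1/10, -4:+1/8*, -5:+1/7
[8] O move#4: -2:-1/6*, -4:-1/4, -5:-1/3
[6] X move#5: -2:-1/4, -4:-1/2, -5:+1/1*
[1] end (terminal -1, O#6); searched 18 to 9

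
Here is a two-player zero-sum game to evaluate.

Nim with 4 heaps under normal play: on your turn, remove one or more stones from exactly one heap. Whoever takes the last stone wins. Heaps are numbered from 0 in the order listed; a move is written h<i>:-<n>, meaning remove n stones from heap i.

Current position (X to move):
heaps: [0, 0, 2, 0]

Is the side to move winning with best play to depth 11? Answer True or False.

X winning at [(0,0,2,0)]: True

p1 X@[(0,0,2,0)]: h2:-1[(0,0,1,0)]-1 h2:-2[(0,0,0,0)]+1*
p2 O@[(0,0,0,0)] terminal -1; root [(0,0,2,0)] d11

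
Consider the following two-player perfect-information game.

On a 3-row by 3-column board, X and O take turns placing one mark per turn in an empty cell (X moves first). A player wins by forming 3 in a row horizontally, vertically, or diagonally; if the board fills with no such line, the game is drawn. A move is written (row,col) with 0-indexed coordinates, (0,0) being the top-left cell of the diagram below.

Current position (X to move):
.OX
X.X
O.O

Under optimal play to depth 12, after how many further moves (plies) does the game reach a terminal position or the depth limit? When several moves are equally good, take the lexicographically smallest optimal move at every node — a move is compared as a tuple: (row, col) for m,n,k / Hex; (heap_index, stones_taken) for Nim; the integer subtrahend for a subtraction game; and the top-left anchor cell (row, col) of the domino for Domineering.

PV length from [.OX/X.X/O.O]: 1 ply

p1 X@[.OX/X.X/O.O]: (0,0)[XOX/X.X/O.O]-1 (1,1)[.OX/XXX/O.O]+1* (2,1)[.OX/X.X/OXO]+0
p2 O@[.OX/XXX/O.O] terminal -1; root [.OX/X.X/O.O] d12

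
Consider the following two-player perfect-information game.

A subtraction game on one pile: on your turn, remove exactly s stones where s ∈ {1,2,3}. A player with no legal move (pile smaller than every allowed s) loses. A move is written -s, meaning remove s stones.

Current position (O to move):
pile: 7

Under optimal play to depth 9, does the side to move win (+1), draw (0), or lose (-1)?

[7] O move#1: -1:-1/6, -2:-1/5, -3:+1/4*
[4] X move#2: -1:-1/3*, -2:-1/2, -3:-1/1
[3] O move#3: -1:-1/2, -2:-1/1, -3:+1/0*
[0] end (terminal -1, X#4); searched 7 to 9

value(7, O) = +1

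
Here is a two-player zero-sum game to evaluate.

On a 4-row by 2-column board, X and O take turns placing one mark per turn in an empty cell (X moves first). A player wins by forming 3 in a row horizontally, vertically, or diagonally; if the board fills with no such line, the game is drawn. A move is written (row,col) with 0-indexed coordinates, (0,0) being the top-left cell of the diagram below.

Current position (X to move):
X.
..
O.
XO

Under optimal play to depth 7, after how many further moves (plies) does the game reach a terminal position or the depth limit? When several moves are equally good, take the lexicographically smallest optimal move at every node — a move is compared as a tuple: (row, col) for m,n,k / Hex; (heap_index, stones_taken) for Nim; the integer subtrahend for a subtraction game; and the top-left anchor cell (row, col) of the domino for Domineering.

p1 X@[X./../O./XO]: (0,1)[XX/../O./XO]+0* (1,0)[X./X./O./XO]+0 (1,1)[X./.X/O./XO]+0 (2,1)[X./../OX/XO]+0
p2 O@[XX/../O./XO]: (1,0)[XX/O./O./XO]+0* (1,1)[XX/.O/O./XO]+0 (2,1)[XX/../OO/XO]+0
p3 X@[XX/O./O./XO]: (1,1)[XX/OX/O./XO]+0* (2,1)[XX/O./OX/XO]+0
p4 O@[XX/OX/O./XO]: (2,1)[XX/OX/OO/XO]+0*
p5 X@[XX/OX/OO/XO] terminal +0; root [X./../O./XO] d7

PV length from [X./../O./XO]: 4 plies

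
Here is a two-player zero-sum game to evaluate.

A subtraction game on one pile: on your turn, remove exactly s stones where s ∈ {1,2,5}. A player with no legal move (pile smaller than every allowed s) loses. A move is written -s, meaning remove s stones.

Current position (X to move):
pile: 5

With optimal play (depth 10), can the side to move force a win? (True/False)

X winning at [5]: True

ply 1, X at 5 | -1=-1→4; -2=+1→3*; -5=+1→0
ply 2, O at 3 | -1=-1→2*; -2=-1→1
ply 3, X at 2 | -1=-1→1; -2=+1→0*
ply 4: 0 is terminal -1 (O); from 5 depth 10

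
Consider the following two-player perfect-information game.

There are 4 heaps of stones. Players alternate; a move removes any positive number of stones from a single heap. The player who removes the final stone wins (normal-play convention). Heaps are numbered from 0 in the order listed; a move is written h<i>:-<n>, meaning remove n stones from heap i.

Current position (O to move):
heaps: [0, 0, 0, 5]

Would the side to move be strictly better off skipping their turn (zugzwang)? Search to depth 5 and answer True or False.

zugzwang((0,0,0,5), O) = False

[(0,0,0,5)] O move#1: h3:-1:-1/(0,0,0,4), h3:-2:-1/(0,0,0,3), h3:-3:-1/(0,0,0,2), h3:-4:-1/(0,0,0,1), h3:-5:+1/(0,0,0,0)*
[(0,0,0,0)] end (terminal -1, X#2); searched (0,0,0,5) to 5
if O skipped the turn, X would face:
~ [(0,0,0,5)] X move#1: h3:-1:-1/(0,0,0,4), h3:-2:-1/(0,0,0,3), h3:-3:-1/(0,0,0,2), h3:-4:-1/(0,0,0,1), h3:-5:+1/(0,0,0,0)*
~ [(0,0,0,0)] end (terminal -1, O#2); searched (0,0,0,5) to 5
compare (O): move=+1 vs pass=-1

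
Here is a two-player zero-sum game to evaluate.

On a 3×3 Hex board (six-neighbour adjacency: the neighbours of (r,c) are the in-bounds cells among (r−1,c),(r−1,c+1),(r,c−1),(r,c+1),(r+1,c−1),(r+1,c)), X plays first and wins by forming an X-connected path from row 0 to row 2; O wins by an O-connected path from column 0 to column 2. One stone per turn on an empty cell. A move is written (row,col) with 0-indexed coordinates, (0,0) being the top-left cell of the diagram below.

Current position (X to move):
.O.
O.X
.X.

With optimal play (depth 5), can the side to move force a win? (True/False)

X winning at [.O./O.X/.X.]: True

p1 X@[.O./O.X/.X.]: (0,0)[XO./O.X/.X.]-1 (0,2)[.OX/O.X/.X.]+1* (1,1)[.O./OXX/.X.]-1 (2,0)[.O./O.X/XX.]-1 (2,2)[.O./O.X/.XX]-1
p2 O@[.OX/O.X/.X.] terminal -1; root [.O./O.X/.X.] d5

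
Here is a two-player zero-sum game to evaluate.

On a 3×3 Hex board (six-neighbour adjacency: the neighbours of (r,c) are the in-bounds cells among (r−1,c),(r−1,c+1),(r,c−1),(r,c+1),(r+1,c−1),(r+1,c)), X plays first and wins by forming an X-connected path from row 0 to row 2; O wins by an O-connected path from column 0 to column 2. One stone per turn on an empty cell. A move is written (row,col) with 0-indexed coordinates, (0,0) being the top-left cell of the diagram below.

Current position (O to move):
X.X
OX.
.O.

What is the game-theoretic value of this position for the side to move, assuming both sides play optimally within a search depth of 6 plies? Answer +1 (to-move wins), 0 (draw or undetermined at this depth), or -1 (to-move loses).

ply 1, O at X.X/OX./.O. | (0,1)=-1→XOX/OX./.O.; (1,2)=-1→X.X/OXO/.O.; (2,0)=+1→X.X/OX./OO.*; (2,2)=-1→X.X/OX./.OO
ply 2, X at X.X/OX./OO. | (0,1)=-1→XXX/OX./OO.*; (1,2)=-1→X.X/OXX/OO.; (2,2)=-1→X.X/OX./OOX
ply 3, O at XXX/OX./OO. | (1,2)=+1→XXX/OXO/OO.*; (2,2)=+1→XXX/OX./OOO
ply 4: XXX/OXO/OO. is terminal -1 (X); from X.X/OX./.O. depth 6

value(X.X/OX./.O., O) = +1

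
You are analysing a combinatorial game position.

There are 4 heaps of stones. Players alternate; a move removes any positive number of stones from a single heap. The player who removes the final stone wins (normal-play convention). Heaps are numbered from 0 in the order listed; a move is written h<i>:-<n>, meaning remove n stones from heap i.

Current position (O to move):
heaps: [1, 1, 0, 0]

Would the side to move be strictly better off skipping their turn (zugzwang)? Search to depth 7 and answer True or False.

zugzwang((1,1,0,0), O) = True

p1 O@[(1,1,0,0)]: h0:-1[(0,1,0,0)]-1* h1:-1[(1,0,0,0)]-1
p2 X@[(0,1,0,0)]: h1:-1[(0,0,0,0)]+1*
p3 O@[(0,0,0,0)] terminal -1; root [(1,1,0,0)] d7
pass branch (X moves first from the same position):
  | p1 X@[(1,1,0,0)]: h0:-1[(0,1,0,0)]-1* h1:-1[(1,0,0,0)]-1
  | p2 O@[(0,1,0,0)]: h1:-1[(0,0,0,0)]+1*
  | p3 X@[(0,0,0,0)] terminal -1; root [(1,1,0,0)] d7
O moving scores -1; O passing scores +1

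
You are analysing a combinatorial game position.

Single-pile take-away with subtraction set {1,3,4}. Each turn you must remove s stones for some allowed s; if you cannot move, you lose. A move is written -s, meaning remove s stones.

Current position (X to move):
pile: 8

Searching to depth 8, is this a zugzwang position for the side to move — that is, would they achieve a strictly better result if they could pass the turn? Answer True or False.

p1 X@[8]: -1[7]+1* -3[5]-1 -4[4]-1
p2 O@[7]: -1[6]-1* -3[4]-1 -4[3]-1
p3 X@[6]: -1[5]-1 -3[3]-1 -4[2]+1*
p4 O@[2]: -1[1]-1*
p5 X@[1]: -1[0]+1*
p6 O@[0] terminal -1; root [8] d8
suppose X passes — search the same position with O to move:
pass> p1 O@[8]: -1[7]+1* -3[5]-1 -4[4]-1
pass> p2 X@[7]: -1[6]-1* -3[4]-1 -4[3]-1
pass> p3 O@[6]: -1[5]-1 -3[3]-1 -4[2]+1*
pass> p4 X@[2]: -1[1]-1*
pass> p5 O@[1]: -1[0]+1*
pass> p6 X@[0] terminal -1; root [8] d8
for X: play +1, pass -1

zugzwang(8, X) = False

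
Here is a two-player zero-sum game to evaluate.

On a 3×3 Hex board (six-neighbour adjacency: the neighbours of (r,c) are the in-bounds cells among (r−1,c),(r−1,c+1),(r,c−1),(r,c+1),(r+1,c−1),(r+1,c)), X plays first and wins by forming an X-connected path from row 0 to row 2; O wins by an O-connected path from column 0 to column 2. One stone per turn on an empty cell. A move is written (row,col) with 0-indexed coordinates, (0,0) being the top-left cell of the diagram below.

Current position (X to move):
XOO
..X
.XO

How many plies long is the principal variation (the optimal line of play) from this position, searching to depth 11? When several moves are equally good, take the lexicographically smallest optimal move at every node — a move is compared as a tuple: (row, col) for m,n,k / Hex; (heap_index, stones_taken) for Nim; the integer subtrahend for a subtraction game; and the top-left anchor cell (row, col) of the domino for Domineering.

PV length from [XOO/..X/.XO]: 3 plies

ply 1, X at XOO/..X/.XO | (1,0)=+1→XOO/X.X/.XO*; (1,1)=-1→XOO/.XX/.XO; (2,0)=-1→XOO/..X/XXO
ply 2, O at XOO/X.X/.XO | (1,1)=-1→XOO/XOX/.XO*; (2,0)=-1→XOO/X.X/OXO
ply 3, X at XOO/XOX/.XO | (2,0)=+1→XOO/XOX/XXO*
ply 4: XOO/XOX/XXO is terminal -1 (O); from XOO/..X/.XO depth 11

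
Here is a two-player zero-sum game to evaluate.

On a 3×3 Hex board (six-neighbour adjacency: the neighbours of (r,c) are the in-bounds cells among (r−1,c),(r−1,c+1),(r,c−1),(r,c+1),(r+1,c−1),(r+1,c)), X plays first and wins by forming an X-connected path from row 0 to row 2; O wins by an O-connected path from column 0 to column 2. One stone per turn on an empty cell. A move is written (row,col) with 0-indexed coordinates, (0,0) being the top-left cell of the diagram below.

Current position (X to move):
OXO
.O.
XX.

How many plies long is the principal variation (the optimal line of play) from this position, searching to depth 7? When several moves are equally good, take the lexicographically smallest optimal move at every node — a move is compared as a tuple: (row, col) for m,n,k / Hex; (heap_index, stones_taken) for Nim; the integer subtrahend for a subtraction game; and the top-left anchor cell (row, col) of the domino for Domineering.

PV length from [OXO/.O./XX.]: 1 ply

[OXO/.O./XX.] X move#1: (1,0):+1/OXO/XO./XX.*, (1,2):-1/OXO/.OX/XX., (2,2):-1/OXO/.O./XXX
[OXO/XO./XX.] end (terminal -1, O#2); searched OXO/.O./XX. to 7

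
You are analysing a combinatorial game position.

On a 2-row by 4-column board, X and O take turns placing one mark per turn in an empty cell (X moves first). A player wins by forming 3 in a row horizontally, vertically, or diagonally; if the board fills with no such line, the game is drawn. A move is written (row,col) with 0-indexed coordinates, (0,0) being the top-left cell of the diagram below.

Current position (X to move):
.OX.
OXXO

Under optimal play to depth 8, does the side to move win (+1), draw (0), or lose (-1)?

ply 1, X at .OX./OXXO | (0,0)=+0→XOX./OXXO*; (0,3)=+0→.OXX/OXXO
ply 2, O at XOX./OXXO | (0,3)=+0→XOXO/OXXO*
ply 3: XOXO/OXXO is terminal +0 (X); from .OX./OXXO depth 8

value(.OX./OXXO, X) = 0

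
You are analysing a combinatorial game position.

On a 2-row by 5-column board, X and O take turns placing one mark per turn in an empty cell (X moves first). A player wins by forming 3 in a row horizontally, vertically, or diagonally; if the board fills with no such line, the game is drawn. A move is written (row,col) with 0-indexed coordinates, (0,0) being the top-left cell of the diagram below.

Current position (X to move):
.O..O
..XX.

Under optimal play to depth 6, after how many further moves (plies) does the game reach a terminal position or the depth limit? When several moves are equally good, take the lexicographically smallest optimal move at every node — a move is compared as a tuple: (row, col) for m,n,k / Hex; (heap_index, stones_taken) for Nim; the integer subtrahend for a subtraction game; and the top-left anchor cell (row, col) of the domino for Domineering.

PV length from [.O..O/..XX.]: 5 plies

ply 1, X at .O..O/..XX. | (0,0)=+1→XO..O/..XX.*; (0,2)=+1→.OX.O/..XX.; (0,3)=+1→.O.XO/..XX.; (1,0)=+1→.O..O/X.XX.; (1,1)=+1→.O..O/.XXX.; (1,4)=+1→.O..O/..XXX
ply 2, O at XO..O/..XX. | (0,2)=-1→XOO.O/..XX.*; (0,3)=-1→XO.OO/..XX.; (1,0)=-1→XO..O/O.XX.; (1,1)=-1→XO..O/.OXX.; (1,4)=-1→XO..O/..XXO
ply 3, X at XOO.O/..XX. | (0,3)=+1→XOOXO/..XX.*; (1,0)=-1→XOO.O/X.XX.; (1,1)=+1→XOO.O/.XXX.; (1,4)=+1→XOO.O/..XXX
ply 4, O at XOOXO/..XX. | (1,0)=-1→XOOXO/O.XX.*; (1,1)=-1→XOOXO/.OXX.; (1,4)=-1→XOOXO/..XXO
ply 5, X at XOOXO/O.XX. | (1,1)=+1→XOOXO/OXXX.*; (1,4)=+1→XOOXO/O.XXX
ply 6: XOOXO/OXXX. is terminal -1 (O); from .O..O/..XX. depth 6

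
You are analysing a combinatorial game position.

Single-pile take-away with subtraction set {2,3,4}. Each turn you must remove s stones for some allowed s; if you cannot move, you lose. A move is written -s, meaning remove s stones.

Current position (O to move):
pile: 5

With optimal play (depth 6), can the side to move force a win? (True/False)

ply 1, O at 5 | -2=-1→3; -3=-1→2; -4=+1→1*
ply 2: 1 is terminal -1 (X); from 5 depth 6

O winning at [5]: True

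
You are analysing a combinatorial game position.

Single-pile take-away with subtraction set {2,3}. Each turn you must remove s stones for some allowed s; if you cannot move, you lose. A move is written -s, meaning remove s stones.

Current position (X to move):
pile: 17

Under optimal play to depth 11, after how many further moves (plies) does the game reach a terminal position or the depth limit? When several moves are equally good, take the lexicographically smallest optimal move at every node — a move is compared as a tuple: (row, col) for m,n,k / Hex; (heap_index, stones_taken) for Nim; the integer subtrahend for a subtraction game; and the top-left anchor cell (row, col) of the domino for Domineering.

[17] X move#1: -2:+1/15*, -3:-1/14
[15] O move#2: -2:-1/13*, -3:-1/12
[13] X move#3: -2:+1/11*, -3:+1/10
[11] O move#4: -2:-1/9*, -3:-1/8
[9] X move#5: -2:-1/7, -3:+1/6*
[6] O move#6: -2:-1/4*, -3:-1/3
[4] X move#7: -2:-1/2, -3:+1/1*
[1] end (terminal -1, O#8); searched 17 to 11

PV length from [17]: 7 plies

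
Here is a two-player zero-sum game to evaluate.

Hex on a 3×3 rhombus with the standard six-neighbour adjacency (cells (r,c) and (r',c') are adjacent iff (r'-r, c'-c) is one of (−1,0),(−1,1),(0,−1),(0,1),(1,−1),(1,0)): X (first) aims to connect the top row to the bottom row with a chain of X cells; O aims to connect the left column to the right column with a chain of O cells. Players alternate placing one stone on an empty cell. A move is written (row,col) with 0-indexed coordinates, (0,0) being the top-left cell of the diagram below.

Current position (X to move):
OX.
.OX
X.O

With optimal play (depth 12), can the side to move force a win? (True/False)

ply 1, X at OX./.OX/X.O | (0,2)=+1→OXX/.OX/X.O*; (1,0)=+1→OX./XOX/X.O; (2,1)=+1→OX./.OX/XXO
ply 2, O at OXX/.OX/X.O | (1,0)=-1→OXX/OOX/X.O*; (2,1)=-1→OXX/.OX/XOO
ply 3, X at OXX/OOX/X.O | (2,1)=+1→OXX/OOX/XXO*
ply 4: OXX/OOX/XXO is terminal -1 (O); from OX./.OX/X.O depth 12

X winning at [OX./.OX/X.O]: True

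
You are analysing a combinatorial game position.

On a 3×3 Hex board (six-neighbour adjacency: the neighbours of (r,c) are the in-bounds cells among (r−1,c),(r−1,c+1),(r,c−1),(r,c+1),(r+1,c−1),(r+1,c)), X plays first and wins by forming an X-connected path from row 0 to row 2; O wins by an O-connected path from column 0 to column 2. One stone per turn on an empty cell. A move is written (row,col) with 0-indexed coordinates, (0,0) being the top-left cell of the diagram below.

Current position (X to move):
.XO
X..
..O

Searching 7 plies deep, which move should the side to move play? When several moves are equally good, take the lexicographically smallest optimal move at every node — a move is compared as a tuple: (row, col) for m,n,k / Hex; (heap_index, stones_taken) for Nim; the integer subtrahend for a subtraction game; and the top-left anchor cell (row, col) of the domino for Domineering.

X's best at [.XO/X../..O]: (1,1)

ply 1, X at .XO/X../..O | (0,0)=-1→XXO/X../..O; (1,1)=+1→.XO/XX./..O*; (1,2)=-1→.XO/X.X/..O; (2,0)=+1→.XO/X../X.O; (2,1)=+1→.XO/X../.XO
ply 2, O at .XO/XX./..O | (0,0)=-1→OXO/XX./..O*; (1,2)=-1→.XO/XXO/..O; (2,0)=-1→.XO/XX./O.O; (2,1)=-1→.XO/XX./.OO
ply 3, X at OXO/XX./..O | (1,2)=+1→OXO/XXX/..O*; (2,0)=+1→OXO/XX./X.O; (2,1)=+1→OXO/XX./.XO
ply 4, O at OXO/XXX/..O | (2,0)=-1→OXO/XXX/O.O*; (2,1)=-1→OXO/XXX/.OO
ply 5, X at OXO/XXX/O.O | (2,1)=+1→OXO/XXX/OXO*
ply 6: OXO/XXX/OXO is terminal -1 (O); from .XO/X../..O depth 7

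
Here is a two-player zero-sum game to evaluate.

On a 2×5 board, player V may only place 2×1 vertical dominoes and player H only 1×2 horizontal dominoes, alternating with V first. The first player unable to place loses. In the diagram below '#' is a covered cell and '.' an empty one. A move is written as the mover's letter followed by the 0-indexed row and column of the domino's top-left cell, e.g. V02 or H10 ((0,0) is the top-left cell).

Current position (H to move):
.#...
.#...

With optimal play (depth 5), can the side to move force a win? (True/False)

H winning at [.#.../.#...]: False

[.#.../.#...] H move#1: H02:-1/.###./.#...*, H03:-1/.#.##/.#..., H12:-1/.#.../.###., H13:-1/.#.../.#.##
[.###./.#...] V move#2: V00:-1/####./##..., V04:+1/.####/.#..#*
[.####/.#..#] H move#3: H12:-1/.####/.####*
[.####/.####] V move#4: V00:+1/#####/#####*
[#####/#####] end (terminal -1, H#5); searched .#.../.#... to 5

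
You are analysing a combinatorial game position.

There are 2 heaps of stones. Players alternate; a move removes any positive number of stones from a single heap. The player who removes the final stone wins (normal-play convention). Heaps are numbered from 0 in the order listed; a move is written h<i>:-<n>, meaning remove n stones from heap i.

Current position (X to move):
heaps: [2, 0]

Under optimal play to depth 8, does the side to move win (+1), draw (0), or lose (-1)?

ply 1, X at (2,0) | h0:-1=-1→(1,0); h0:-2=+1→(0,0)*
ply 2: (0,0) is terminal -1 (O); from (2,0) depth 8

value((2,0), X) = +1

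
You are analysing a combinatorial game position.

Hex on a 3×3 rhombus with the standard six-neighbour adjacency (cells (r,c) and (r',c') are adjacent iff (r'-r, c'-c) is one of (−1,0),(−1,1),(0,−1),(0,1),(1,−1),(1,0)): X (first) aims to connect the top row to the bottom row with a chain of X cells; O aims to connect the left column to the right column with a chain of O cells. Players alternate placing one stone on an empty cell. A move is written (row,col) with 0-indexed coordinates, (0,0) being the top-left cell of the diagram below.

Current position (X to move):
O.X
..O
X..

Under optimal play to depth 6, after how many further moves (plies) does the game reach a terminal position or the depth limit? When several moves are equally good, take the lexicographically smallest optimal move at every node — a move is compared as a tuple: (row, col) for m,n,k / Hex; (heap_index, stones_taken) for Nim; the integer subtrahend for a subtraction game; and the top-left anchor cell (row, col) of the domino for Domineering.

PV length from [O.X/..O/X..]: 3 plies

p1 X@[O.X/..O/X..]: (0,1)[OXX/..O/X..]+1* (1,0)[O.X/X.O/X..]+1 (1,1)[O.X/.XO/X..]+1 (2,1)[O.X/..O/XX.]-1 (2,2)[O.X/..O/X.X]-1
p2 O@[OXX/..O/X..]: (1,0)[OXX/O.O/X..]-1* (1,1)[OXX/.OO/X..]-1 (2,1)[OXX/..O/XO.]-1 (2,2)[OXX/..O/X.O]-1
p3 X@[OXX/O.O/X..]: (1,1)[OXX/OXO/X..]+1* (2,1)[OXX/O.O/XX.]-1 (2,2)[OXX/O.O/X.X]-1
p4 O@[OXX/OXO/X..] terminal -1; root [O.X/..O/X..] d6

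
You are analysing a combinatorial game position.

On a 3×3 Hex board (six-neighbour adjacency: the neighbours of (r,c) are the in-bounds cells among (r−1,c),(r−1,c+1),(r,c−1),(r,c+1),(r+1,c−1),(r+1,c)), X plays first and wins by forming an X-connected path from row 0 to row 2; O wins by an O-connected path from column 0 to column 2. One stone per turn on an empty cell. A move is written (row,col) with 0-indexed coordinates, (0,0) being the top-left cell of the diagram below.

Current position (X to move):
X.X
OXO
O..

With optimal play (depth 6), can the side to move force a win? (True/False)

ply 1, X at X.X/OXO/O.. | (0,1)=-1→XXX/OXO/O..; (2,1)=+1→X.X/OXO/OX.*; (2,2)=-1→X.X/OXO/O.X
ply 2: X.X/OXO/OX. is terminal -1 (O); from X.X/OXO/O.. depth 6

X winning at [X.X/OXO/O..]: True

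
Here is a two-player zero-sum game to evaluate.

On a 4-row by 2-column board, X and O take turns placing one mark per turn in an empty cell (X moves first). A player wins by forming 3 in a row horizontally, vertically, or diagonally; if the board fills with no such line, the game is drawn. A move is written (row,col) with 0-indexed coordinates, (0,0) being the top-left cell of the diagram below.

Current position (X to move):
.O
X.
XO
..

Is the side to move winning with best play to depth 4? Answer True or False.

p1 X@[.O/X./XO/..]: (0,0)[XO/X./XO/..]+1* (1,1)[.O/XX/XO/..]+1 (3,0)[.O/X./XO/X.]+1 (3,1)[.O/X./XO/.X]-1
p2 O@[XO/X./XO/..] terminal -1; root [.O/X./XO/..] d4

X winning at [.O/X./XO/..]: True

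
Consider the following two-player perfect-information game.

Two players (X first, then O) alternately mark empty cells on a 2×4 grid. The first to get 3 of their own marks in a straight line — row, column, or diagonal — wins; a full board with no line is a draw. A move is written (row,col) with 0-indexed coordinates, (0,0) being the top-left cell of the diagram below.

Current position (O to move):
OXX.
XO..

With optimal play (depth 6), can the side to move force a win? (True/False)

p1 O@[OXX./XO..]: (0,3)[OXXO/XO..]+0* (1,2)[OXX./XOO.]-1 (1,3)[OXX./XO.O]-1
p2 X@[OXXO/XO..]: (1,2)[OXXO/XOX.]+0* (1,3)[OXXO/XO.X]+0
p3 O@[OXXO/XOX.]: (1,3)[OXXO/XOXO]+0*
p4 X@[OXXO/XOXO] terminal +0; root [OXX./XO..] d6

O winning at [OXX./XO..]: False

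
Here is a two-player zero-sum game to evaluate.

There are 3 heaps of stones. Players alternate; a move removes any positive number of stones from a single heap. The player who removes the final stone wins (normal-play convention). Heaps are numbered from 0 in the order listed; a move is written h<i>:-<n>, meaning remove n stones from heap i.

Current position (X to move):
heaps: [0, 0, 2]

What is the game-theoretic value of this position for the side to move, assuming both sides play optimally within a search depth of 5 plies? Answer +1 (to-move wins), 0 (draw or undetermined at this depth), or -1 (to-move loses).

p1 X@[(0,0,2)]: h2:-1[(0,0,1)]-1 h2:-2[(0,0,0)]+1*
p2 O@[(0,0,0)] terminal -1; root [(0,0,2)] d5

value((0,0,2), X) = +1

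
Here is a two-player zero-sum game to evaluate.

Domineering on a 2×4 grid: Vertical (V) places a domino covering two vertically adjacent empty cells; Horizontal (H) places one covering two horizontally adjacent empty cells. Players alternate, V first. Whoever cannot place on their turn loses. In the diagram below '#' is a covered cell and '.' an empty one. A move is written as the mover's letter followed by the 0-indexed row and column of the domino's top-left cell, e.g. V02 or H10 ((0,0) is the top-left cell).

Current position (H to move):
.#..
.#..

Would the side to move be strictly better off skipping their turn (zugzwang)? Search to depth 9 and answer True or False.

zugzwang(.#../.#.., H) = False

[.#../.#..] H move#1: H02:+1/.###/.#..*, H12:+1/.#../.###
[.###/.#..] V move#2: V00:-1/####/##..*
[####/##..] H move#3: H12:+1/####/####*
[####/####] end (terminal -1, V#4); searched .#../.#.. to 9
suppose H passes — search the same position with V to move:
pass> [.#../.#..] V move#1: V00:-1/##../##.., V02:+1/.##./.##.*, V03:+1/.#.#/.#.#
pass> [.##./.##.] end (terminal -1, H#2); searched .#../.#.. to 9
for H: play +1, pass -1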